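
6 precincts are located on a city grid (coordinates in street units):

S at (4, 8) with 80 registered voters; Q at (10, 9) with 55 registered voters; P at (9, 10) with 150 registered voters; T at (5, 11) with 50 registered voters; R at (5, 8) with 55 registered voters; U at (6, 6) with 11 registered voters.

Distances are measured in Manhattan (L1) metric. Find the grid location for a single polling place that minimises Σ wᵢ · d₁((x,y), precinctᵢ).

Manhattan distance separates: Σwᵢ(|x−xᵢ|+|y−yᵢ|) = Σwᵢ|x−xᵢ| + Σwᵢ|y−yᵢ|, so x and y are optimised independently as 1-D weighted medians.
Total weight W = 401; half = 200.5.
x-coordinate, sorted with cumulative weight:
  x=4 (S, w=80) cum 80
  x=5 (T, w=50) cum 130
  x=5 (R, w=55) cum 185
  x=6 (U, w=11) cum 196
  x=9 (P, w=150) cum 346  ← median
  x=10 (Q, w=55) cum 401
⇒ x* = 9
y-coordinate, sorted with cumulative weight:
  y=6 (U, w=11) cum 11
  y=8 (S, w=80) cum 91
  y=8 (R, w=55) cum 146
  y=9 (Q, w=55) cum 201  ← median
  y=10 (P, w=150) cum 351
  y=11 (T, w=50) cum 401
⇒ y* = 9

(9, 9)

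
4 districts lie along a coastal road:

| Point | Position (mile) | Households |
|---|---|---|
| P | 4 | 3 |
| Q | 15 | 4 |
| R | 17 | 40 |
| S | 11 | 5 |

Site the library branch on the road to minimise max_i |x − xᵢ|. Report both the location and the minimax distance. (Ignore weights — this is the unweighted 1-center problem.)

The 1-center on a line is the midpoint of the two extreme points: leftmost at 4, rightmost at 17.
Optimal location = (4 + 17)/2 = 10.5; maximum distance = (17 − 4)/2 = 6.5.

location 10.5, max distance 6.5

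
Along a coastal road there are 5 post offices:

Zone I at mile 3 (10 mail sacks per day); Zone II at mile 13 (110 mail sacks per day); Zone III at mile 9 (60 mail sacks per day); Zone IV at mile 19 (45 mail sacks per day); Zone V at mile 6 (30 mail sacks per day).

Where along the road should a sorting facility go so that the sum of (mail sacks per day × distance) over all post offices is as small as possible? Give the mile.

For a sum of weighted absolute distances on a line, the optimum is the weighted median (not the mean). Total weight W = 255; half-weight = 127.5.
Sort by position and accumulate weight:
  mile 3 (Zone I, w=10) → cum 10
  mile 6 (Zone V, w=30) → cum 40
  mile 9 (Zone III, w=60) → cum 100
  mile 13 (Zone II, w=110) → cum 210  ≥ 127.5 → median here
  mile 19 (Zone IV, w=45) → cum 255
Optimal location: mile 13.

x = 13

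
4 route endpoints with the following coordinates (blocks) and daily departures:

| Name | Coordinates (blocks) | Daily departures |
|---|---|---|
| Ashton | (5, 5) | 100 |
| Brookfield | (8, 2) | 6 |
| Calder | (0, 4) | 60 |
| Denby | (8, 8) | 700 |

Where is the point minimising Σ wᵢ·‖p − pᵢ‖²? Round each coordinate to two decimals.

The minimiser of Σwᵢ‖p−pᵢ‖² is the weighted centroid p* = (Σwᵢpᵢ)/(Σwᵢ).
Σwᵢ = 866.
Σwᵢxᵢ = 100·5 + 6·8 + 60·0 + 700·8 = 6148.
Σwᵢyᵢ = 100·5 + 6·2 + 60·4 + 700·8 = 6352.
x* = 6148/866 = 7.10, y* = 6352/866 = 7.33.

(7.10, 7.33)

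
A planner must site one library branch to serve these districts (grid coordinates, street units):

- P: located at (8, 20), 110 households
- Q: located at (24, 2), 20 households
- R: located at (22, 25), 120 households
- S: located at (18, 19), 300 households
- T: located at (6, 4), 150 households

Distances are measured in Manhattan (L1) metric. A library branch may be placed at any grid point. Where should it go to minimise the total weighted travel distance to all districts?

(18, 19)

Manhattan distance separates: Σwᵢ(|x−xᵢ|+|y−yᵢ|) = Σwᵢ|x−xᵢ| + Σwᵢ|y−yᵢ|, so x and y are optimised independently as 1-D weighted medians.
Total weight W = 700; half = 350.
x-coordinate, sorted with cumulative weight:
  x=6 (T, w=150) cum 150
  x=8 (P, w=110) cum 260
  x=18 (S, w=300) cum 560  ← median
  x=22 (R, w=120) cum 680
  x=24 (Q, w=20) cum 700
⇒ x* = 18
y-coordinate, sorted with cumulative weight:
  y=2 (Q, w=20) cum 20
  y=4 (T, w=150) cum 170
  y=19 (S, w=300) cum 470  ← median
  y=20 (P, w=110) cum 580
  y=25 (R, w=120) cum 700
⇒ y* = 19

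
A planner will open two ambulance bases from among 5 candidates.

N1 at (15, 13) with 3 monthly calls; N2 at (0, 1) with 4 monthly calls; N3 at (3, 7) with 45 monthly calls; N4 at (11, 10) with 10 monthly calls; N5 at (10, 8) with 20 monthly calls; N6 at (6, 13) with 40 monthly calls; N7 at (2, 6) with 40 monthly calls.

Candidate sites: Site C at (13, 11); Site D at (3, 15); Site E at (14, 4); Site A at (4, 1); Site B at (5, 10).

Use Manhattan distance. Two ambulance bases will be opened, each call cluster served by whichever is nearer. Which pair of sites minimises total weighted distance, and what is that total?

Evaluate every pair (each demand assigned to the nearer of the two):
  {Site C, Site B}: total = 883
  {Site A, Site B}: total = 920
  {Site E, Site B}: total = 951
  {Site D, Site B}: total = 960
  {Site C, Site A}: total = 1133
  {Site C, Site D}: total = 1190
  {Site D, Site A}: total = 1243
  {Site D, Site E}: total = 1308
  {Site E, Site A}: total = 1451
  {Site C, Site E}: total = 1780
Best pair: {Site C, Site B} with total 883.

{Site C, Site B}, total 883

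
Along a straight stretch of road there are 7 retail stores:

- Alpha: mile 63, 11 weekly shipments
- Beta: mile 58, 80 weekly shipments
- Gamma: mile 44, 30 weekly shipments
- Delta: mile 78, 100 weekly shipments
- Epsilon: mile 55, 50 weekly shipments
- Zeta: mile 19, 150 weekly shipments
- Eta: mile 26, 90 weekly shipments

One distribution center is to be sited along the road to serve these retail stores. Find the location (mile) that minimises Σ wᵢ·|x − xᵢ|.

For a sum of weighted absolute distances on a line, the optimum is the weighted median (not the mean). Total weight W = 511; half-weight = 255.5.
Sort by position and accumulate weight:
  mile 19 (Zeta, w=150) → cum 150
  mile 26 (Eta, w=90) → cum 240
  mile 44 (Gamma, w=30) → cum 270  ≥ 255.5 → median here
  mile 55 (Epsilon, w=50) → cum 320
  mile 58 (Beta, w=80) → cum 400
  mile 63 (Alpha, w=11) → cum 411
  mile 78 (Delta, w=100) → cum 511
Optimal location: mile 44.

x = 44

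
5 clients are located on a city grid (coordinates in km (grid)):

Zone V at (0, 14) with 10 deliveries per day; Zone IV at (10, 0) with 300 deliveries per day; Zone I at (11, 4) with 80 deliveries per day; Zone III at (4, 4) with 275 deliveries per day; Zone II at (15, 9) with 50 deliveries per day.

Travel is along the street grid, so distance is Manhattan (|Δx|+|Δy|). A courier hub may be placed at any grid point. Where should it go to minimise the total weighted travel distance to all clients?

Manhattan distance separates: Σwᵢ(|x−xᵢ|+|y−yᵢ|) = Σwᵢ|x−xᵢ| + Σwᵢ|y−yᵢ|, so x and y are optimised independently as 1-D weighted medians.
Total weight W = 715; half = 357.5.
x-coordinate, sorted with cumulative weight:
  x=0 (Zone V, w=10) cum 10
  x=4 (Zone III, w=275) cum 285
  x=10 (Zone IV, w=300) cum 585  ← median
  x=11 (Zone I, w=80) cum 665
  x=15 (Zone II, w=50) cum 715
⇒ x* = 10
y-coordinate, sorted with cumulative weight:
  y=0 (Zone IV, w=300) cum 300
  y=4 (Zone I, w=80) cum 380  ← median
  y=4 (Zone III, w=275) cum 655
  y=9 (Zone II, w=50) cum 705
  y=14 (Zone V, w=10) cum 715
⇒ y* = 4

(10, 4)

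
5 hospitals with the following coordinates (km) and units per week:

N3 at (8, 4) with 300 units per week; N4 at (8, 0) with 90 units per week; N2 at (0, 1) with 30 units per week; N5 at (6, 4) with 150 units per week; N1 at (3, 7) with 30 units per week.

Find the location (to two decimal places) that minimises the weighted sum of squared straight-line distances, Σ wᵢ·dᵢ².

The minimiser of Σwᵢ‖p−pᵢ‖² is the weighted centroid p* = (Σwᵢpᵢ)/(Σwᵢ).
Σwᵢ = 600.
Σwᵢxᵢ = 300·8 + 90·8 + 30·0 + 150·6 + 30·3 = 4110.
Σwᵢyᵢ = 300·4 + 90·0 + 30·1 + 150·4 + 30·7 = 2040.
x* = 4110/600 = 6.85, y* = 2040/600 = 3.40.

(6.85, 3.40)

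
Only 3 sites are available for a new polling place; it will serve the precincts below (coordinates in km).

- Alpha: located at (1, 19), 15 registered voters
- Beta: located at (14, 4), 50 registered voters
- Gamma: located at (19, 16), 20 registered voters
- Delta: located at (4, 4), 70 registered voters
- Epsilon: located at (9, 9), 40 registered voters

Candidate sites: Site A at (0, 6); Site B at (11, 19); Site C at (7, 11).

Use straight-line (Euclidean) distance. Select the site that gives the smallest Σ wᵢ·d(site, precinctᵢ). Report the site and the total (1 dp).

Site C, total 1551.2 km

Total weighted distance at each candidate:
  Site A (0, 6): total = 2024.6
  Site B (11, 19): total = 2652.4
  Site C (7, 11): total = 1551.2
Minimum is at Site C with total 1551.2 km.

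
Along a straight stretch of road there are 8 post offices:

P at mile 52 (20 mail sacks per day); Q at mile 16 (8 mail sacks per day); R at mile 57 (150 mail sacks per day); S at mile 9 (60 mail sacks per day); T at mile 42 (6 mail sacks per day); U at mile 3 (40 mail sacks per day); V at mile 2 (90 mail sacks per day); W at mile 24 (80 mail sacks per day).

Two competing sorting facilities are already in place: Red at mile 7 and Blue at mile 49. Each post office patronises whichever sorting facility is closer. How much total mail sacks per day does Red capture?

278

The indifferent point is the midpoint (7+49)/2 = 28; post offices left of it (closer to Red at 7) go to Red, those right go to Blue.
  V at 2 (w=90) → Red
  U at 3 (w=40) → Red
  S at 9 (w=60) → Red
  Q at 16 (w=8) → Red
  W at 24 (w=80) → Red
  T at 42 (w=6) → Blue
  P at 52 (w=20) → Blue
  R at 57 (w=150) → Blue
Red captures 278; Blue captures 176.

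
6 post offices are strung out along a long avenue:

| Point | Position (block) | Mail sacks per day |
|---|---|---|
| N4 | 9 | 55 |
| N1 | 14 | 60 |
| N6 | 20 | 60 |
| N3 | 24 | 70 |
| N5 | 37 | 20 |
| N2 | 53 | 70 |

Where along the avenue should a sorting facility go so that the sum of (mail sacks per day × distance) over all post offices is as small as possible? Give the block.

x = 20

For a sum of weighted absolute distances on a line, the optimum is the weighted median (not the mean). Total weight W = 335; half-weight = 167.5.
Sort by position and accumulate weight:
  block 9 (N4, w=55) → cum 55
  block 14 (N1, w=60) → cum 115
  block 20 (N6, w=60) → cum 175  ≥ 167.5 → median here
  block 24 (N3, w=70) → cum 245
  block 37 (N5, w=20) → cum 265
  block 53 (N2, w=70) → cum 335
Optimal location: block 20.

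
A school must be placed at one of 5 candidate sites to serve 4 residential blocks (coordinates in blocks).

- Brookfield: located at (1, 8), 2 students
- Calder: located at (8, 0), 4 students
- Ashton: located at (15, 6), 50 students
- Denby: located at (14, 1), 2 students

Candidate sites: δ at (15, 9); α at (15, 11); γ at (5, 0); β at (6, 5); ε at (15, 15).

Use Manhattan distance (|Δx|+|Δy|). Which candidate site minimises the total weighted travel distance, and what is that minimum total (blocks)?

δ, total 262 blocks

Total weighted distance at each candidate:
  δ (15, 9): total = 262
  α (15, 11): total = 378
  γ (5, 0): total = 856
  β (6, 5): total = 568
  ε (15, 15): total = 610
Minimum is at δ with total 262 blocks.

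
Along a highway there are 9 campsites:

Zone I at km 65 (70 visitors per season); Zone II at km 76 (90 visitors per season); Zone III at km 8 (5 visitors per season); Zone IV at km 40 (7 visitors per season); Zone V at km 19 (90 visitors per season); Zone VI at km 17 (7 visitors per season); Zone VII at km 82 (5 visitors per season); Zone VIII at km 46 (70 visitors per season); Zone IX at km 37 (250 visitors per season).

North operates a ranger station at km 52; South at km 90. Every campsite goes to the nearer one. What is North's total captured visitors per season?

499

The indifferent point is the midpoint (52+90)/2 = 71; campsites left of it (closer to North at 52) go to North, those right go to South.
  Zone III at 8 (w=5) → North
  Zone VI at 17 (w=7) → North
  Zone V at 19 (w=90) → North
  Zone IX at 37 (w=250) → North
  Zone IV at 40 (w=7) → North
  Zone VIII at 46 (w=70) → North
  Zone I at 65 (w=70) → North
  Zone II at 76 (w=90) → South
  Zone VII at 82 (w=5) → South
North captures 499; South captures 95.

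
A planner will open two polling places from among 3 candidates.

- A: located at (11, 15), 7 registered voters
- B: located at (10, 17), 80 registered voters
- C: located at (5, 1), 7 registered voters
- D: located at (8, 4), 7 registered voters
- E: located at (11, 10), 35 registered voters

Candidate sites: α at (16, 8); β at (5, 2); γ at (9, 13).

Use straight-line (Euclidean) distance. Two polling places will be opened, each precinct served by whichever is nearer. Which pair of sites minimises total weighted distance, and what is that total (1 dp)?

{β, γ}, total 508.1

Evaluate every pair (each demand assigned to the nearer of the two):
  {β, γ}: total = 508.1
  {α, γ}: total = 627.0
  {α, β}: total = 1146.3
Best pair: {β, γ} with total 508.1.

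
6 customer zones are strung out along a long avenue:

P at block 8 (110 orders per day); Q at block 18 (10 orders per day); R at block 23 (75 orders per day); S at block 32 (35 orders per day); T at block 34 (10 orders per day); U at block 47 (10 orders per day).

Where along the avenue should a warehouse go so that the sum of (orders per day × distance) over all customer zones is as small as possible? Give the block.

For a sum of weighted absolute distances on a line, the optimum is the weighted median (not the mean). Total weight W = 250; half-weight = 125.
Sort by position and accumulate weight:
  block 8 (P, w=110) → cum 110
  block 18 (Q, w=10) → cum 120
  block 23 (R, w=75) → cum 195  ≥ 125 → median here
  block 32 (S, w=35) → cum 230
  block 34 (T, w=10) → cum 240
  block 47 (U, w=10) → cum 250
Optimal location: block 23.

x = 23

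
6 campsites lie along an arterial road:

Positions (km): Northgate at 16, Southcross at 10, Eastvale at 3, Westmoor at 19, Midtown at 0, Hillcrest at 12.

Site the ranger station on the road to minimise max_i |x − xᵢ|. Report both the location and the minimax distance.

location 9.5, max distance 9.5

The 1-center on a line is the midpoint of the two extreme points: leftmost at 0, rightmost at 19.
Optimal location = (0 + 19)/2 = 9.5; maximum distance = (19 − 0)/2 = 9.5.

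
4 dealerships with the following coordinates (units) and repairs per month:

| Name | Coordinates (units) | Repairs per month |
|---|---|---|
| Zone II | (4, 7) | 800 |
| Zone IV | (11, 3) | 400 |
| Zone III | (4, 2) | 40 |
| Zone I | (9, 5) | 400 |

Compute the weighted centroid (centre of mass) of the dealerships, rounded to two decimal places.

(6.93, 5.41)

The minimiser of Σwᵢ‖p−pᵢ‖² is the weighted centroid p* = (Σwᵢpᵢ)/(Σwᵢ).
Σwᵢ = 1640.
Σwᵢxᵢ = 800·4 + 400·11 + 40·4 + 400·9 = 11360.
Σwᵢyᵢ = 800·7 + 400·3 + 40·2 + 400·5 = 8880.
x* = 11360/1640 = 6.93, y* = 8880/1640 = 5.41.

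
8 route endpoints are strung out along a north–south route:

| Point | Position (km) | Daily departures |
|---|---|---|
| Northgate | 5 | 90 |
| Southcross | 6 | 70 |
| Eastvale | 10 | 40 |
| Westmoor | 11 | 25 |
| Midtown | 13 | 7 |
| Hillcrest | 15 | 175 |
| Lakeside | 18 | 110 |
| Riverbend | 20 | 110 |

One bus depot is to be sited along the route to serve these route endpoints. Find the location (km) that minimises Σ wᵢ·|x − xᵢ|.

x = 15

For a sum of weighted absolute distances on a line, the optimum is the weighted median (not the mean). Total weight W = 627; half-weight = 313.5.
Sort by position and accumulate weight:
  km 5 (Northgate, w=90) → cum 90
  km 6 (Southcross, w=70) → cum 160
  km 10 (Eastvale, w=40) → cum 200
  km 11 (Westmoor, w=25) → cum 225
  km 13 (Midtown, w=7) → cum 232
  km 15 (Hillcrest, w=175) → cum 407  ≥ 313.5 → median here
  km 18 (Lakeside, w=110) → cum 517
  km 20 (Riverbend, w=110) → cum 627
Optimal location: km 15.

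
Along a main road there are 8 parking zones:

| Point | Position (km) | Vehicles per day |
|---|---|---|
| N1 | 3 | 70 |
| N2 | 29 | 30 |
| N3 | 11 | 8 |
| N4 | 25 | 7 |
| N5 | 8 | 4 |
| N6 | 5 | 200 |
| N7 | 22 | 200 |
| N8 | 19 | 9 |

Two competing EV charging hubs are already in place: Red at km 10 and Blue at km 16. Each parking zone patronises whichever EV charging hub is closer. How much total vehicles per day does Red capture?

282

The indifferent point is the midpoint (10+16)/2 = 13; parking zones left of it (closer to Red at 10) go to Red, those right go to Blue.
  N1 at 3 (w=70) → Red
  N6 at 5 (w=200) → Red
  N5 at 8 (w=4) → Red
  N3 at 11 (w=8) → Red
  N8 at 19 (w=9) → Blue
  N7 at 22 (w=200) → Blue
  N4 at 25 (w=7) → Blue
  N2 at 29 (w=30) → Blue
Red captures 282; Blue captures 246.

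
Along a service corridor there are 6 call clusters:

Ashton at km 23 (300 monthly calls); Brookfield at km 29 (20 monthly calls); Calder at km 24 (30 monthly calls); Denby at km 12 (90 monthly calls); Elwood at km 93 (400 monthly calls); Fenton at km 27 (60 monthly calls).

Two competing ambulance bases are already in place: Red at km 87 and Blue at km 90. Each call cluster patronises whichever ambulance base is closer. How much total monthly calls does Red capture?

500

The indifferent point is the midpoint (87+90)/2 = 88.5; call clusters left of it (closer to Red at 87) go to Red, those right go to Blue.
  Denby at 12 (w=90) → Red
  Ashton at 23 (w=300) → Red
  Calder at 24 (w=30) → Red
  Fenton at 27 (w=60) → Red
  Brookfield at 29 (w=20) → Red
  Elwood at 93 (w=400) → Blue
Red captures 500; Blue captures 400.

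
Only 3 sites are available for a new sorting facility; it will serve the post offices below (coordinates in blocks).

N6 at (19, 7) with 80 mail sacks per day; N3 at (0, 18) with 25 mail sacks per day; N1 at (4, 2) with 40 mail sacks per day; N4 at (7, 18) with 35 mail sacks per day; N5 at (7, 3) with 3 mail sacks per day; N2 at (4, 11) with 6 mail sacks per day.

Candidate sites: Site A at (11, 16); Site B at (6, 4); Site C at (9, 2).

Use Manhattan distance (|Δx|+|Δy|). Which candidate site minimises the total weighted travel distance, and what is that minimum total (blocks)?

Total weighted distance at each candidate:
  Site A (11, 16): total = 2858
  Site B (6, 4): total = 2525
  Site C (9, 2): total = 2748
Minimum is at Site B with total 2525 blocks.

Site B, total 2525 blocks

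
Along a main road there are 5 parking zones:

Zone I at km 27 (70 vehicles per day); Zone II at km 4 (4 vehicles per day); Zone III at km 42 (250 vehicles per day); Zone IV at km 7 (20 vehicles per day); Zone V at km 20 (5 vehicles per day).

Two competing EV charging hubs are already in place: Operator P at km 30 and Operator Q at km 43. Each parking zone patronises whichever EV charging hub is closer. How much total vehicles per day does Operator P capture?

The indifferent point is the midpoint (30+43)/2 = 36.5; parking zones left of it (closer to Operator P at 30) go to Operator P, those right go to Operator Q.
  Zone II at 4 (w=4) → Operator P
  Zone IV at 7 (w=20) → Operator P
  Zone V at 20 (w=5) → Operator P
  Zone I at 27 (w=70) → Operator P
  Zone III at 42 (w=250) → Operator Q
Operator P captures 99; Operator Q captures 250.

99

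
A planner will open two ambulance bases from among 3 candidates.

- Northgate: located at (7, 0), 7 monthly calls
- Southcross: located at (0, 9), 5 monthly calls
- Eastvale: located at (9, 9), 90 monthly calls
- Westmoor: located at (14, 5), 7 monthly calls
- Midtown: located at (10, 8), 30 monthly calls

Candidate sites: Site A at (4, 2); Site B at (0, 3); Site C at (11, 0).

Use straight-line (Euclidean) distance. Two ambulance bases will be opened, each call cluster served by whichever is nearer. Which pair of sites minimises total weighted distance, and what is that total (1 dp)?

Evaluate every pair (each demand assigned to the nearer of the two):
  {Site A, Site C}: total = 1122.4
  {Site A, Site B}: total = 1157.1
  {Site B, Site C}: total = 1170.4
Best pair: {Site A, Site C} with total 1122.4.

{Site A, Site C}, total 1122.4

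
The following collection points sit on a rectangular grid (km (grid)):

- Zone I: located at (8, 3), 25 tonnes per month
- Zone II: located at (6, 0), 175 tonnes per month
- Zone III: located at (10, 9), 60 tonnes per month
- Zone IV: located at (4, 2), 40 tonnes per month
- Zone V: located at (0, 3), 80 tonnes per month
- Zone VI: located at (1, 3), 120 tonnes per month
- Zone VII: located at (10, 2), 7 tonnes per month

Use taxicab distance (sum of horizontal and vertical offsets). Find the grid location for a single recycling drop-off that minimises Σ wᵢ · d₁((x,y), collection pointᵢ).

Manhattan distance separates: Σwᵢ(|x−xᵢ|+|y−yᵢ|) = Σwᵢ|x−xᵢ| + Σwᵢ|y−yᵢ|, so x and y are optimised independently as 1-D weighted medians.
Total weight W = 507; half = 253.5.
x-coordinate, sorted with cumulative weight:
  x=0 (Zone V, w=80) cum 80
  x=1 (Zone VI, w=120) cum 200
  x=4 (Zone IV, w=40) cum 240
  x=6 (Zone II, w=175) cum 415  ← median
  x=8 (Zone I, w=25) cum 440
  x=10 (Zone III, w=60) cum 500
  x=10 (Zone VII, w=7) cum 507
⇒ x* = 6
y-coordinate, sorted with cumulative weight:
  y=0 (Zone II, w=175) cum 175
  y=2 (Zone IV, w=40) cum 215
  y=2 (Zone VII, w=7) cum 222
  y=3 (Zone I, w=25) cum 247
  y=3 (Zone V, w=80) cum 327  ← median
  y=3 (Zone VI, w=120) cum 447
  y=9 (Zone III, w=60) cum 507
⇒ y* = 3

(6, 3)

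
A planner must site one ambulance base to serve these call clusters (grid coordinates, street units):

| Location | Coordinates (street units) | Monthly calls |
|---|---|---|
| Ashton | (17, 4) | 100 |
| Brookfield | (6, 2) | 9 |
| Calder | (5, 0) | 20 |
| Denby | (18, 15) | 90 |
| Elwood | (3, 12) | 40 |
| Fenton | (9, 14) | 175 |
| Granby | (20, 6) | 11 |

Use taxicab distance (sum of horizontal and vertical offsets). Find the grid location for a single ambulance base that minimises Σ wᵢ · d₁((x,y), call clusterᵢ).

(9, 14)

Manhattan distance separates: Σwᵢ(|x−xᵢ|+|y−yᵢ|) = Σwᵢ|x−xᵢ| + Σwᵢ|y−yᵢ|, so x and y are optimised independently as 1-D weighted medians.
Total weight W = 445; half = 222.5.
x-coordinate, sorted with cumulative weight:
  x=3 (Elwood, w=40) cum 40
  x=5 (Calder, w=20) cum 60
  x=6 (Brookfield, w=9) cum 69
  x=9 (Fenton, w=175) cum 244  ← median
  x=17 (Ashton, w=100) cum 344
  x=18 (Denby, w=90) cum 434
  x=20 (Granby, w=11) cum 445
⇒ x* = 9
y-coordinate, sorted with cumulative weight:
  y=0 (Calder, w=20) cum 20
  y=2 (Brookfield, w=9) cum 29
  y=4 (Ashton, w=100) cum 129
  y=6 (Granby, w=11) cum 140
  y=12 (Elwood, w=40) cum 180
  y=14 (Fenton, w=175) cum 355  ← median
  y=15 (Denby, w=90) cum 445
⇒ y* = 14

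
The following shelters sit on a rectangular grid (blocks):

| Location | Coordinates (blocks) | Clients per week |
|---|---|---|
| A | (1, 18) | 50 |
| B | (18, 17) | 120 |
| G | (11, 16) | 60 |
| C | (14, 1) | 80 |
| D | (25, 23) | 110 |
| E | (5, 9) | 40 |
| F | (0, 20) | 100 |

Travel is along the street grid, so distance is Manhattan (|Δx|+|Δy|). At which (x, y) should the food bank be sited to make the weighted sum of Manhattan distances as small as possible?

Manhattan distance separates: Σwᵢ(|x−xᵢ|+|y−yᵢ|) = Σwᵢ|x−xᵢ| + Σwᵢ|y−yᵢ|, so x and y are optimised independently as 1-D weighted medians.
Total weight W = 560; half = 280.
x-coordinate, sorted with cumulative weight:
  x=0 (F, w=100) cum 100
  x=1 (A, w=50) cum 150
  x=5 (E, w=40) cum 190
  x=11 (G, w=60) cum 250
  x=14 (C, w=80) cum 330  ← median
  x=18 (B, w=120) cum 450
  x=25 (D, w=110) cum 560
⇒ x* = 14
y-coordinate, sorted with cumulative weight:
  y=1 (C, w=80) cum 80
  y=9 (E, w=40) cum 120
  y=16 (G, w=60) cum 180
  y=17 (B, w=120) cum 300  ← median
  y=18 (A, w=50) cum 350
  y=20 (F, w=100) cum 450
  y=23 (D, w=110) cum 560
⇒ y* = 17

(14, 17)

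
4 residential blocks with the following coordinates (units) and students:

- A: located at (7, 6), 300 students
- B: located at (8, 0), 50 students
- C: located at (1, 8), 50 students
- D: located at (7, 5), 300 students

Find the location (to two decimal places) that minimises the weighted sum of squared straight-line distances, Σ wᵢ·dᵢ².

(6.64, 5.29)

The minimiser of Σwᵢ‖p−pᵢ‖² is the weighted centroid p* = (Σwᵢpᵢ)/(Σwᵢ).
Σwᵢ = 700.
Σwᵢxᵢ = 300·7 + 50·8 + 50·1 + 300·7 = 4650.
Σwᵢyᵢ = 300·6 + 50·0 + 50·8 + 300·5 = 3700.
x* = 4650/700 = 6.64, y* = 3700/700 = 5.29.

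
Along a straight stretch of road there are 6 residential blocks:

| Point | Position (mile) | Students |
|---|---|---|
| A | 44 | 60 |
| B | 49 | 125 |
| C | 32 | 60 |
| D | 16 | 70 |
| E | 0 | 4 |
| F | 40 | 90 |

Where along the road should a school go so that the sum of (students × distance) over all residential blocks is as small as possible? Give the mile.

x = 40

For a sum of weighted absolute distances on a line, the optimum is the weighted median (not the mean). Total weight W = 409; half-weight = 204.5.
Sort by position and accumulate weight:
  mile 0 (E, w=4) → cum 4
  mile 16 (D, w=70) → cum 74
  mile 32 (C, w=60) → cum 134
  mile 40 (F, w=90) → cum 224  ≥ 204.5 → median here
  mile 44 (A, w=60) → cum 284
  mile 49 (B, w=125) → cum 409
Optimal location: mile 40.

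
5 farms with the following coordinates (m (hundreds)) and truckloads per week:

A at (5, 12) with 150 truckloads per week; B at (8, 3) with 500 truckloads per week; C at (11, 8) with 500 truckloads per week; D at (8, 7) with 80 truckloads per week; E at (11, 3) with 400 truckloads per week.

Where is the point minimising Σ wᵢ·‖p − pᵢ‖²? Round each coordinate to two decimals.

The minimiser of Σwᵢ‖p−pᵢ‖² is the weighted centroid p* = (Σwᵢpᵢ)/(Σwᵢ).
Σwᵢ = 1630.
Σwᵢxᵢ = 150·5 + 500·8 + 500·11 + 80·8 + 400·11 = 15290.
Σwᵢyᵢ = 150·12 + 500·3 + 500·8 + 80·7 + 400·3 = 9060.
x* = 15290/1630 = 9.38, y* = 9060/1630 = 5.56.

(9.38, 5.56)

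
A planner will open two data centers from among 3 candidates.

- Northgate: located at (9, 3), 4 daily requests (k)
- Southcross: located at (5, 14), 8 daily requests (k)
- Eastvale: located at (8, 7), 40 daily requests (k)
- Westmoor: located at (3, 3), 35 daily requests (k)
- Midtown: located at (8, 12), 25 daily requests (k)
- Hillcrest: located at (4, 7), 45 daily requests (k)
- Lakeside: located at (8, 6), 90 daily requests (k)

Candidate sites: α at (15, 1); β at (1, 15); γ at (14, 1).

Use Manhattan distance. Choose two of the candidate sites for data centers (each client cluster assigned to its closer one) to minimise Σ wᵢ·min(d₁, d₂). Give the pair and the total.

Evaluate every pair (each demand assigned to the nearer of the two):
  {β, γ}: total = 2738
  {α, β}: total = 2907
  {α, γ}: total = 3274
Best pair: {β, γ} with total 2738.

{β, γ}, total 2738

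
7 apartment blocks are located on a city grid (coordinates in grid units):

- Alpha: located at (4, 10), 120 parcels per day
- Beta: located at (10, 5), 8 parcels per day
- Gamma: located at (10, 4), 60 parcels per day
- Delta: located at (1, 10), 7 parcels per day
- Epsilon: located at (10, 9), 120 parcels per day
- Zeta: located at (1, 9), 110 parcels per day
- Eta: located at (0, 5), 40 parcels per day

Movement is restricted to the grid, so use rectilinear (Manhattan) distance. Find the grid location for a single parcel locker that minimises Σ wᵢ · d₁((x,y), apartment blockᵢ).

Manhattan distance separates: Σwᵢ(|x−xᵢ|+|y−yᵢ|) = Σwᵢ|x−xᵢ| + Σwᵢ|y−yᵢ|, so x and y are optimised independently as 1-D weighted medians.
Total weight W = 465; half = 232.5.
x-coordinate, sorted with cumulative weight:
  x=0 (Eta, w=40) cum 40
  x=1 (Delta, w=7) cum 47
  x=1 (Zeta, w=110) cum 157
  x=4 (Alpha, w=120) cum 277  ← median
  x=10 (Beta, w=8) cum 285
  x=10 (Gamma, w=60) cum 345
  x=10 (Epsilon, w=120) cum 465
⇒ x* = 4
y-coordinate, sorted with cumulative weight:
  y=4 (Gamma, w=60) cum 60
  y=5 (Beta, w=8) cum 68
  y=5 (Eta, w=40) cum 108
  y=9 (Epsilon, w=120) cum 228
  y=9 (Zeta, w=110) cum 338  ← median
  y=10 (Alpha, w=120) cum 458
  y=10 (Delta, w=7) cum 465
⇒ y* = 9

(4, 9)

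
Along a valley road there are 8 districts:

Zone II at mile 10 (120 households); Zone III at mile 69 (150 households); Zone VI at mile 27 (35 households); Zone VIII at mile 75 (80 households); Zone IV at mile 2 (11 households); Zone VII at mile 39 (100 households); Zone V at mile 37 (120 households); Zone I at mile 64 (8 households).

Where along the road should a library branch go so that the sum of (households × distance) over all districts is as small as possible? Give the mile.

x = 39

For a sum of weighted absolute distances on a line, the optimum is the weighted median (not the mean). Total weight W = 624; half-weight = 312.
Sort by position and accumulate weight:
  mile 2 (Zone IV, w=11) → cum 11
  mile 10 (Zone II, w=120) → cum 131
  mile 27 (Zone VI, w=35) → cum 166
  mile 37 (Zone V, w=120) → cum 286
  mile 39 (Zone VII, w=100) → cum 386  ≥ 312 → median here
  mile 64 (Zone I, w=8) → cum 394
  mile 69 (Zone III, w=150) → cum 544
  mile 75 (Zone VIII, w=80) → cum 624
Optimal location: mile 39.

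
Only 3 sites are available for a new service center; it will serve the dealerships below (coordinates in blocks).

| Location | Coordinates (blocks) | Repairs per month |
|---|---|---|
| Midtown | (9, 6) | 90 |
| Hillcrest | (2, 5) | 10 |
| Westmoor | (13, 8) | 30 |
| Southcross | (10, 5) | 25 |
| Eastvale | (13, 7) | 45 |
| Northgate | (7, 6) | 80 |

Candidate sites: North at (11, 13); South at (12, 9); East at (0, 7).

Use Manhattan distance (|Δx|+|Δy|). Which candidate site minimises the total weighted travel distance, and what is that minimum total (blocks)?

South, total 1665 blocks

Total weighted distance at each candidate:
  North (11, 13): total = 2655
  South (12, 9): total = 1665
  East (0, 7): total = 2885
Minimum is at South with total 1665 blocks.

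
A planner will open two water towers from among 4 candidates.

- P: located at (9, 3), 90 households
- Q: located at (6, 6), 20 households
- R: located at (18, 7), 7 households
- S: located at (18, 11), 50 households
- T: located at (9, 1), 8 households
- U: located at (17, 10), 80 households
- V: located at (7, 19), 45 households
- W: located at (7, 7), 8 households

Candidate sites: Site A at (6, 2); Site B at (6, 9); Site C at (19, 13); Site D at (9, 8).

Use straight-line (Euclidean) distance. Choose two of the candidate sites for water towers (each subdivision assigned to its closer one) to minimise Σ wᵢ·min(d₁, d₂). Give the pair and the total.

{Site A, Site C}, total 1477.3

Evaluate every pair (each demand assigned to the nearer of the two):
  {Site A, Site C}: total = 1477.3
  {Site C, Site D}: total = 1541.9
  {Site B, Site C}: total = 1645.1
  {Site A, Site D}: total = 2100.4
  {Site B, Site D}: total = 2233.6
  {Site A, Site B}: total = 2417.1
Best pair: {Site A, Site C} with total 1477.3.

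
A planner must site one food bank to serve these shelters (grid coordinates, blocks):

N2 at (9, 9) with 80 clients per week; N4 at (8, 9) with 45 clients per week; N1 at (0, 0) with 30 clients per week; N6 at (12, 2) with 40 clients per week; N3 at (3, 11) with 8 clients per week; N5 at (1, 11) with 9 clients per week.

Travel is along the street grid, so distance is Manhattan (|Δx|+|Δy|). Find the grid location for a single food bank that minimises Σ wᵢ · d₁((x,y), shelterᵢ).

(9, 9)

Manhattan distance separates: Σwᵢ(|x−xᵢ|+|y−yᵢ|) = Σwᵢ|x−xᵢ| + Σwᵢ|y−yᵢ|, so x and y are optimised independently as 1-D weighted medians.
Total weight W = 212; half = 106.
x-coordinate, sorted with cumulative weight:
  x=0 (N1, w=30) cum 30
  x=1 (N5, w=9) cum 39
  x=3 (N3, w=8) cum 47
  x=8 (N4, w=45) cum 92
  x=9 (N2, w=80) cum 172  ← median
  x=12 (N6, w=40) cum 212
⇒ x* = 9
y-coordinate, sorted with cumulative weight:
  y=0 (N1, w=30) cum 30
  y=2 (N6, w=40) cum 70
  y=9 (N2, w=80) cum 150  ← median
  y=9 (N4, w=45) cum 195
  y=11 (N3, w=8) cum 203
  y=11 (N5, w=9) cum 212
⇒ y* = 9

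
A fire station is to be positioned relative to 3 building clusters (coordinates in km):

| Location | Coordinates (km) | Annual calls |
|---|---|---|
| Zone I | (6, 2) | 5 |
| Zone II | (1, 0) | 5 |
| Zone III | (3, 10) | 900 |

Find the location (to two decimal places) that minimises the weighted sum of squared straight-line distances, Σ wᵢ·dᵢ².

(3.01, 9.90)

The minimiser of Σwᵢ‖p−pᵢ‖² is the weighted centroid p* = (Σwᵢpᵢ)/(Σwᵢ).
Σwᵢ = 910.
Σwᵢxᵢ = 5·6 + 5·1 + 900·3 = 2735.
Σwᵢyᵢ = 5·2 + 5·0 + 900·10 = 9010.
x* = 2735/910 = 3.01, y* = 9010/910 = 9.90.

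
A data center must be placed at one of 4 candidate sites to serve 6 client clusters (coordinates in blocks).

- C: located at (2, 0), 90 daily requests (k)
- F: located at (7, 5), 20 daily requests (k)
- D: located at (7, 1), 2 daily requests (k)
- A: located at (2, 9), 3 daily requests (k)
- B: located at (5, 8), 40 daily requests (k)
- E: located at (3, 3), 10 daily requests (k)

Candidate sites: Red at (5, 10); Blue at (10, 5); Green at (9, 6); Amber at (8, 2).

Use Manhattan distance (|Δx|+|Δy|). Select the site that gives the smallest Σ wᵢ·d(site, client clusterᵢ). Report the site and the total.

Amber, total 1263 blocks

Total weighted distance at each candidate:
  Red (5, 10): total = 1514
  Blue (10, 5): total = 1690
  Green (9, 6): total = 1604
  Amber (8, 2): total = 1263
Minimum is at Amber with total 1263 blocks.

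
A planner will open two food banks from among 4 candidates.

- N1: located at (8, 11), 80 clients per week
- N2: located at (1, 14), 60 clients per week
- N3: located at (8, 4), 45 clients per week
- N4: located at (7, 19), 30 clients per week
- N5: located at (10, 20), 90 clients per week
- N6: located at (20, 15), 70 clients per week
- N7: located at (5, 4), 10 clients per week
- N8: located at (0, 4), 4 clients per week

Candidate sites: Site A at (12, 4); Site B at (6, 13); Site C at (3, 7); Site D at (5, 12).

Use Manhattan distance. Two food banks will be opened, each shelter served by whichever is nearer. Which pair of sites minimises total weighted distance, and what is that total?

{Site A, Site B}, total 3298

Evaluate every pair (each demand assigned to the nearer of the two):
  {Site A, Site B}: total = 3298
  {Site B, Site C}: total = 3434
  {Site B, Site D}: total = 3627
  {Site A, Site D}: total = 3678
  {Site C, Site D}: total = 3814
  {Site A, Site C}: total = 4944
Best pair: {Site A, Site B} with total 3298.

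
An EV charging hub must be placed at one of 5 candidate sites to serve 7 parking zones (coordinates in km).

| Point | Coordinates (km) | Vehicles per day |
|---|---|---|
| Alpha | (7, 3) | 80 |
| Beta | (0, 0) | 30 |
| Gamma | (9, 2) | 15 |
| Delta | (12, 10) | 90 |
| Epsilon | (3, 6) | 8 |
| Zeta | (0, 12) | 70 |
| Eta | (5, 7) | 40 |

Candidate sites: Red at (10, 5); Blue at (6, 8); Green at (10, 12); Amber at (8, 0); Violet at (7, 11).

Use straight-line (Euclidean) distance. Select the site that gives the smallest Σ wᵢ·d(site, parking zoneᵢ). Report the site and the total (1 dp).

Total weighted distance at each candidate:
  Red (10, 5): total = 2282.4
  Blue (6, 8): total = 1967.9
  Green (10, 12): total = 2689.5
  Amber (8, 0): total = 2872.5
  Violet (7, 11): total = 2353.4
Minimum is at Blue with total 1967.9 km.

Blue, total 1967.9 km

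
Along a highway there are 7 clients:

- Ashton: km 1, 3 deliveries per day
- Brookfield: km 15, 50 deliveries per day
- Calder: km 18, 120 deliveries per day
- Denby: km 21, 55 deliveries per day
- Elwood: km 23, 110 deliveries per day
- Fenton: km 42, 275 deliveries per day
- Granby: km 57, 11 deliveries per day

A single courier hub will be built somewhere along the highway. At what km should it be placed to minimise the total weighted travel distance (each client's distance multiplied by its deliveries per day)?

x = 23

For a sum of weighted absolute distances on a line, the optimum is the weighted median (not the mean). Total weight W = 624; half-weight = 312.
Sort by position and accumulate weight:
  km 1 (Ashton, w=3) → cum 3
  km 15 (Brookfield, w=50) → cum 53
  km 18 (Calder, w=120) → cum 173
  km 21 (Denby, w=55) → cum 228
  km 23 (Elwood, w=110) → cum 338  ≥ 312 → median here
  km 42 (Fenton, w=275) → cum 613
  km 57 (Granby, w=11) → cum 624
Optimal location: km 23.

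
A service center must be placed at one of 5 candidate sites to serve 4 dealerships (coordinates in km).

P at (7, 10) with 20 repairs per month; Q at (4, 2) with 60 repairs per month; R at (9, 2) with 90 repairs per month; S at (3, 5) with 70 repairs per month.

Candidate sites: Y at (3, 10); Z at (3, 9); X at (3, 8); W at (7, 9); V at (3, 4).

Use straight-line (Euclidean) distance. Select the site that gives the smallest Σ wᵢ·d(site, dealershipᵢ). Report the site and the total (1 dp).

Total weighted distance at each candidate:
  Y (3, 10): total = 1813.7
  Z (3, 9): total = 1616.5
  X (3, 8): total = 1428.1
  W (7, 9): total = 1528.1
  V (3, 4): total = 917.6
Minimum is at V with total 917.6 km.

V, total 917.6 km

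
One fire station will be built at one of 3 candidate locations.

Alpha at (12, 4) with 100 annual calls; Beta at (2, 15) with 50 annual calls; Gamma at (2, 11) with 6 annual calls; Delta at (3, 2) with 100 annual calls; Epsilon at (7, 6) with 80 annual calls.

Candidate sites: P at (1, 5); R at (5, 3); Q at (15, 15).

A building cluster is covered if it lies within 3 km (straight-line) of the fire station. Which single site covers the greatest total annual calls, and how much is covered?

R, covering 100

Coverage radius r = 3 km; a point is covered iff (Δx)²+(Δy)² ≤ 3² = 9.
  P (1, 5): covers {none} → 0
  R (5, 3): covers {Delta} → 100
  Q (15, 15): covers {none} → 0
Maximum coverage at R: 100 annual calls.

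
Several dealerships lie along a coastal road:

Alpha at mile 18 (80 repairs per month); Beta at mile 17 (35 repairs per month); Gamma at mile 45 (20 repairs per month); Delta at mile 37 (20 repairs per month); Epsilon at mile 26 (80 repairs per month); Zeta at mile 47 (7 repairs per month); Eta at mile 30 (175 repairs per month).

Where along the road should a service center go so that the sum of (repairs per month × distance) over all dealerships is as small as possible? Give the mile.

For a sum of weighted absolute distances on a line, the optimum is the weighted median (not the mean). Total weight W = 417; half-weight = 208.5.
Sort by position and accumulate weight:
  mile 17 (Beta, w=35) → cum 35
  mile 18 (Alpha, w=80) → cum 115
  mile 26 (Epsilon, w=80) → cum 195
  mile 30 (Eta, w=175) → cum 370  ≥ 208.5 → median here
  mile 37 (Delta, w=20) → cum 390
  mile 45 (Gamma, w=20) → cum 410
  mile 47 (Zeta, w=7) → cum 417
Optimal location: mile 30.

x = 30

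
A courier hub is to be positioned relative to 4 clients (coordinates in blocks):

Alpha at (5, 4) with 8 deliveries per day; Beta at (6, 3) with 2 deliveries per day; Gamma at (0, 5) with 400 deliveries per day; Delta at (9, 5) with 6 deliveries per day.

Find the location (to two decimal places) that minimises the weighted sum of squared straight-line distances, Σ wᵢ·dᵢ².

The minimiser of Σwᵢ‖p−pᵢ‖² is the weighted centroid p* = (Σwᵢpᵢ)/(Σwᵢ).
Σwᵢ = 416.
Σwᵢxᵢ = 8·5 + 2·6 + 400·0 + 6·9 = 106.
Σwᵢyᵢ = 8·4 + 2·3 + 400·5 + 6·5 = 2068.
x* = 106/416 = 0.25, y* = 2068/416 = 4.97.

(0.25, 4.97)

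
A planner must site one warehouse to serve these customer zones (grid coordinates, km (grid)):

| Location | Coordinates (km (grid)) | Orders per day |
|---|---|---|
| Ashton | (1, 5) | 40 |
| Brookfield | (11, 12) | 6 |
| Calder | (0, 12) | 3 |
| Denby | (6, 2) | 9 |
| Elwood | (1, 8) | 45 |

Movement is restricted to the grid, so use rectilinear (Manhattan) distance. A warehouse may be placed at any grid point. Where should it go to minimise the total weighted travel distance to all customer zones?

(1, 8)

Manhattan distance separates: Σwᵢ(|x−xᵢ|+|y−yᵢ|) = Σwᵢ|x−xᵢ| + Σwᵢ|y−yᵢ|, so x and y are optimised independently as 1-D weighted medians.
Total weight W = 103; half = 51.5.
x-coordinate, sorted with cumulative weight:
  x=0 (Calder, w=3) cum 3
  x=1 (Ashton, w=40) cum 43
  x=1 (Elwood, w=45) cum 88  ← median
  x=6 (Denby, w=9) cum 97
  x=11 (Brookfield, w=6) cum 103
⇒ x* = 1
y-coordinate, sorted with cumulative weight:
  y=2 (Denby, w=9) cum 9
  y=5 (Ashton, w=40) cum 49
  y=8 (Elwood, w=45) cum 94  ← median
  y=12 (Brookfield, w=6) cum 100
  y=12 (Calder, w=3) cum 103
⇒ y* = 8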